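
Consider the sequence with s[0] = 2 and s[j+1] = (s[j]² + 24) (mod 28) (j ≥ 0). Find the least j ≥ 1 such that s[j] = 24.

2

Computing terms: s[0] = 2,  s[1] = 0,  s[2] = 24,  s[3] = 12,  s[4] = 0.
Since s[4] = s[1] = 0, the sequence is eventually periodic: after a pre-period of length 1 it cycles with period 3.
The value 24 first appears (with j ≥ 1) at s[2].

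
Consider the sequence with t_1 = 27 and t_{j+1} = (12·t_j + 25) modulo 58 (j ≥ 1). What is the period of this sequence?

t_1 = 27; t_2 = 1; t_3 = 37; t_4 = 5; t_5 = 27.
The sequence repeats with period 4.

4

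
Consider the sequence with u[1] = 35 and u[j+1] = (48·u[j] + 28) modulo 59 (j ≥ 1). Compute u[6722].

45

Listing terms: u[1] = 35, u[2] = 56, u[3] = 2, u[4] = 6, u[5] = 21, u[6] = 33, u[7] = 19, u[8] = 55, u[9] = 13, u[10] = 3, u[11] = 54, u[12] = 24, u[13] = 0, u[14] = 28, u[15] = 15, u[16] = 40, u[17] = 1, u[18] = 17, u[19] = 18, u[20] = 7, u[21] = 10, u[22] = 36, u[23] = 45, u[24] = 5, u[25] = 32, u[26] = 30, u[27] = 52, u[28] = 46, u[29] = 53, u[30] = 35.
Since u[30] = u[1] = 35, the sequence is periodic with period 29.
(6722 - 1) mod 29 = 22, so u[6722] = u[23] = 45.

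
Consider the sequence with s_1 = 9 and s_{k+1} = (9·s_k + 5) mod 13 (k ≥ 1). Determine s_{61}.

Listing terms: s_1 = 9,  s_2 = 8,  s_3 = 12,  s_4 = 9.
Since s_4 = s_1 = 9, the sequence is periodic with period 3.
(61 - 1) mod 3 = 0, so s_{61} = s_1 = 9.

9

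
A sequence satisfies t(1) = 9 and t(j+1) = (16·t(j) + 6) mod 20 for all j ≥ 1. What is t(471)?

t(1) = 9; t(2) = 10; t(3) = 6; t(4) = 2; t(5) = 18; t(6) = 14; t(7) = 10.
Since t(7) = t(2) = 10, the sequence is eventually periodic: after a pre-period of length 1 it cycles with period 5.
For j ≥ 2, t(j) depends only on (j - 2) mod 5. (471 - 2) mod 5 = 4, so t(471) = t(6) = 14.

14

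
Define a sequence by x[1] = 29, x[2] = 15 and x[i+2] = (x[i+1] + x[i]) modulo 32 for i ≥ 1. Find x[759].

28

Listing terms: x[1] = 29,  x[2] = 15,  x[3] = 12,  x[4] = 27,  x[5] = 7,  x[6] = 2,  x[7] = 9,  x[8] = 11,  x[9] = 20,  x[10] = 31,  x[11] = 19,  x[12] = 18,  x[13] = 5,  x[14] = 23,  x[15] = 28,  x[16] = 19,  x[17] = 15,  x[18] = 2,  x[19] = 17,  x[20] = 19,  x[21] = 4,  x[22] = 23,  x[23] = 27,  x[24] = 18,  x[25] = 13,  x[26] = 31,  x[27] = 12,  x[28] = 11,  x[29] = 23,  x[30] = 2,  x[31] = 25,  x[32] = 27,  x[33] = 20,  x[34] = 15,  x[35] = 3,  x[36] = 18,  x[37] = 21,  x[38] = 7,  x[39] = 28,  x[40] = 3,  x[41] = 31,  x[42] = 2,  x[43] = 1,  x[44] = 3,  x[45] = 4,  x[46] = 7,  x[47] = 11,  x[48] = 18,  x[49] = 29,  x[50] = 15.
Since (x[49], x[50]) = (x[1], x[2]) = (29, 15) (two consecutive terms determine the rest), the sequence is periodic with period 48.
So x[759] = x[1 + ((759-1) mod 48)] = x[39] = 28.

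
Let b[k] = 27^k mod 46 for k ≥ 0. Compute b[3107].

35

Listing terms: b[0] = 1; b[1] = 27; b[2] = 39; b[3] = 41; b[4] = 3; b[5] = 35; b[6] = 25; b[7] = 31; b[8] = 9; b[9] = 13; b[10] = 29; b[11] = 1.
The sequence repeats with period 11.
(3107 - 0) mod 11 = 5, so b[3107] = b[5] = 35.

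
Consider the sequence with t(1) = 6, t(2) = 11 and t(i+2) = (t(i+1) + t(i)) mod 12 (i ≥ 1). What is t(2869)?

6

Listing terms: t(1) = 6,  t(2) = 11,  t(3) = 5,  t(4) = 4,  t(5) = 9,  t(6) = 1,  t(7) = 10,  t(8) = 11,  t(9) = 9,  t(10) = 8,  t(11) = 5,  t(12) = 1,  t(13) = 6,  t(14) = 7,  t(15) = 1,  t(16) = 8,  t(17) = 9,  t(18) = 5,  t(19) = 2,  t(20) = 7,  t(21) = 9,  t(22) = 4,  t(23) = 1,  t(24) = 5,  t(25) = 6,  t(26) = 11.
Since (t(25), t(26)) = (t(1), t(2)) = (6, 11) (two consecutive terms determine the rest), the sequence is periodic with period 24.
(2869 - 1) mod 24 = 12, so t(2869) = t(13) = 6.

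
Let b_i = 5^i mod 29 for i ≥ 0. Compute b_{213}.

b_0 = 1; b_1 = 5; b_2 = 25; b_3 = 9; b_4 = 16; b_5 = 22; b_6 = 23; b_7 = 28; b_8 = 24; b_9 = 4; b_{10} = 20; b_{11} = 13; b_{12} = 7; b_{13} = 6; b_{14} = 1.
The sequence repeats with period 14.
So b_{213} = b_{0 + ((213-0) mod 14)} = b_3 = 9.

9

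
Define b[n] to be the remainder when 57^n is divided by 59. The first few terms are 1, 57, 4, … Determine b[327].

20

Computing terms: b[0] = 1, b[1] = 57, b[2] = 4, b[3] = 51, b[4] = 16, b[5] = 27, b[6] = 5, b[7] = 49, b[8] = 20, b[9] = 19, b[10] = 21, b[11] = 17, b[12] = 25, b[13] = 9, b[14] = 41, b[15] = 36, b[16] = 46, b[17] = 26, b[18] = 7, b[19] = 45, b[20] = 28, b[21] = 3, b[22] = 53, b[23] = 12, b[24] = 35, b[25] = 48, b[26] = 22, b[27] = 15, b[28] = 29, b[29] = 1.
Since b[29] = b[0] = 1, the sequence is periodic with period 29.
So b[327] = b[0 + ((327-0) mod 29)] = b[8] = 20.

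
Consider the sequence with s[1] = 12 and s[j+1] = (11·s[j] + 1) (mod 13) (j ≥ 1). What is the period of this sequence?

12

Computing terms: s[1] = 12,  s[2] = 3,  s[3] = 8,  s[4] = 11,  s[5] = 5,  s[6] = 4,  s[7] = 6,  s[8] = 2,  s[9] = 10,  s[10] = 7,  s[11] = 0,  s[12] = 1,  s[13] = 12.
The sequence repeats with period 12.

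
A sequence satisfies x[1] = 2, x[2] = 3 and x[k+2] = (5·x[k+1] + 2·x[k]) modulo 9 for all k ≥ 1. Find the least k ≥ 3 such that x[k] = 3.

5

Listing terms: x[1] = 2,  x[2] = 3,  x[3] = 1,  x[4] = 2,  x[5] = 3.
Since (x[4], x[5]) = (x[1], x[2]) = (2, 3) (two consecutive terms determine the rest), the sequence is periodic with period 3.
The value 3 next appears (with k ≥ 3) at x[5].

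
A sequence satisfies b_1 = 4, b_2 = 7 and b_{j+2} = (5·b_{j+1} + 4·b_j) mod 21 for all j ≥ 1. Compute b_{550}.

2

Computing terms: b_1 = 4,  b_2 = 7,  b_3 = 9,  b_4 = 10,  b_5 = 2,  b_6 = 8,  b_7 = 6,  b_8 = 20,  b_9 = 19,  b_{10} = 7,  b_{11} = 6,  b_{12} = 16,  b_{13} = 20,  b_{14} = 17,  b_{15} = 18,  b_{16} = 11,  b_{17} = 1,  b_{18} = 7,  b_{19} = 18,  b_{20} = 13,  b_{21} = 11,  b_{22} = 2,  b_{23} = 12,  b_{24} = 5,  b_{25} = 10,  b_{26} = 7,  b_{27} = 12,  b_{28} = 4,  b_{29} = 5,  b_{30} = 20,  b_{31} = 15,  b_{32} = 8,  b_{33} = 16,  b_{34} = 7,  b_{35} = 15,  b_{36} = 19,  b_{37} = 8,  b_{38} = 11,  b_{39} = 3,  b_{40} = 17,  b_{41} = 13,  b_{42} = 7,  b_{43} = 3,  b_{44} = 1,  b_{45} = 17,  b_{46} = 5,  b_{47} = 9,  b_{48} = 2,  b_{49} = 4,  b_{50} = 7.
The sequence repeats with period 48.
So b_{550} = b_{1 + ((550-1) mod 48)} = b_{22} = 2.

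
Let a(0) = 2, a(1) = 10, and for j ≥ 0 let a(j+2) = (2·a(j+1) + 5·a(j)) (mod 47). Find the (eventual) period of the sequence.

We have a(0) = 2,  a(1) = 10,  a(2) = 30,  a(3) = 16,  a(4) = 41,  a(5) = 21,  a(6) = 12,  a(7) = 35,  a(8) = 36,  a(9) = 12,  a(10) = 16,  a(11) = 45,  a(12) = 29,  a(13) = 1,  a(14) = 6,  a(15) = 17,  a(16) = 17,  a(17) = 25,  a(18) = 41,  a(19) = 19,  a(20) = 8,  a(21) = 17,  a(22) = 27,  a(23) = 45,  a(24) = 37,  a(25) = 17,  a(26) = 31,  a(27) = 6,  a(28) = 26,  a(29) = 35,  a(30) = 12,  a(31) = 11,  a(32) = 35,  a(33) = 31,  a(34) = 2,  a(35) = 18,  a(36) = 46,  a(37) = 41,  a(38) = 30,  a(39) = 30,  a(40) = 22,  a(41) = 6,  a(42) = 28,  a(43) = 39,  a(44) = 30,  a(45) = 20,  a(46) = 2,  a(47) = 10.
Since (a(46), a(47)) = (a(0), a(1)) = (2, 10) (two consecutive terms determine the rest), the sequence is periodic with period 46.

46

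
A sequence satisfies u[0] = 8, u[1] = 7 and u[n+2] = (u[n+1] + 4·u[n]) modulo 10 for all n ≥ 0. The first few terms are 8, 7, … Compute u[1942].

Listing terms: u[0] = 8; u[1] = 7; u[2] = 9; u[3] = 7; u[4] = 3; u[5] = 1; u[6] = 3; u[7] = 7; u[8] = 9.
Since (u[7], u[8]) = (u[1], u[2]) = (7, 9) (two consecutive terms determine the rest), the sequence is eventually periodic: after a pre-period of length 1 it cycles with period 6.
For n ≥ 1, u[n] depends only on (n - 1) mod 6. (1942 - 1) mod 6 = 3, so u[1942] = u[4] = 3.

3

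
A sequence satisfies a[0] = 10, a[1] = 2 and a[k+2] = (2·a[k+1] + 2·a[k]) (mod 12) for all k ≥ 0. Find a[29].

a[0] = 10, a[1] = 2, a[2] = 0, a[3] = 4, a[4] = 8, a[5] = 0, a[6] = 4.
Since (a[5], a[6]) = (a[2], a[3]) = (0, 4) (two consecutive terms determine the rest), the sequence is eventually periodic: after a pre-period of length 2 it cycles with period 3.
For k ≥ 2, a[k] depends only on (k - 2) mod 3. (29 - 2) mod 3 = 0, so a[29] = a[2] = 0.

0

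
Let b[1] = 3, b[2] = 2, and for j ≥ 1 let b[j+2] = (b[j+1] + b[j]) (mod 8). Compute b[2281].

We have b[1] = 3; b[2] = 2; b[3] = 5; b[4] = 7; b[5] = 4; b[6] = 3; b[7] = 7; b[8] = 2; b[9] = 1; b[10] = 3; b[11] = 4; b[12] = 7; b[13] = 3; b[14] = 2.
Since (b[13], b[14]) = (b[1], b[2]) = (3, 2) (two consecutive terms determine the rest), the sequence is periodic with period 12.
So b[2281] = b[1 + ((2281-1) mod 12)] = b[1] = 3.

3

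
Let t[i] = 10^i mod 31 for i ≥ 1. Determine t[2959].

Listing terms: t[1] = 10, t[2] = 7, t[3] = 8, t[4] = 18, t[5] = 25, t[6] = 2, t[7] = 20, t[8] = 14, t[9] = 16, t[10] = 5, t[11] = 19, t[12] = 4, t[13] = 9, t[14] = 28, t[15] = 1, t[16] = 10.
Since t[16] = t[1] = 10, the sequence is periodic with period 15.
So t[2959] = t[1 + ((2959-1) mod 15)] = t[4] = 18.

18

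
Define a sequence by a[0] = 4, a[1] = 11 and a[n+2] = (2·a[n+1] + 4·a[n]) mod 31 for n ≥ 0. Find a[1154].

7

Computing terms: a[0] = 4,  a[1] = 11,  a[2] = 7,  a[3] = 27,  a[4] = 20,  a[5] = 24,  a[6] = 4,  a[7] = 11.
Since (a[6], a[7]) = (a[0], a[1]) = (4, 11) (two consecutive terms determine the rest), the sequence is periodic with period 6.
(1154 - 0) mod 6 = 2, so a[1154] = a[2] = 7.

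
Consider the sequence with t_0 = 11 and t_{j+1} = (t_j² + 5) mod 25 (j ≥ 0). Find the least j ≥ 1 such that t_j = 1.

Computing terms: t_0 = 11, t_1 = 1, t_2 = 6, t_3 = 16, t_4 = 11.
The sequence repeats with period 4.
The value 1 first appears (with j ≥ 1) at t_1.

1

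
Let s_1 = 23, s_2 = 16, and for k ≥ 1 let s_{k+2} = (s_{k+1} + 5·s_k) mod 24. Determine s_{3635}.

2

Computing terms: s_1 = 23,  s_2 = 16,  s_3 = 11,  s_4 = 19,  s_5 = 2,  s_6 = 1,  s_7 = 11,  s_8 = 16,  s_9 = 23,  s_{10} = 7,  s_{11} = 2,  s_{12} = 13,  s_{13} = 23,  s_{14} = 16.
Since (s_{13}, s_{14}) = (s_1, s_2) = (23, 16) (two consecutive terms determine the rest), the sequence is periodic with period 12.
(3635 - 1) mod 12 = 10, so s_{3635} = s_{11} = 2.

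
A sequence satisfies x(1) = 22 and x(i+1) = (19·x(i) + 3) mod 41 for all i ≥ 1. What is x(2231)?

Listing terms: x(1) = 22,  x(2) = 11,  x(3) = 7,  x(4) = 13,  x(5) = 4,  x(6) = 38,  x(7) = 28,  x(8) = 2,  x(9) = 0,  x(10) = 3,  x(11) = 19,  x(12) = 36,  x(13) = 31,  x(14) = 18,  x(15) = 17,  x(16) = 39,  x(17) = 6,  x(18) = 35,  x(19) = 12,  x(20) = 26,  x(21) = 5,  x(22) = 16,  x(23) = 20,  x(24) = 14,  x(25) = 23,  x(26) = 30,  x(27) = 40,  x(28) = 25,  x(29) = 27,  x(30) = 24,  x(31) = 8,  x(32) = 32,  x(33) = 37,  x(34) = 9,  x(35) = 10,  x(36) = 29,  x(37) = 21,  x(38) = 33,  x(39) = 15,  x(40) = 1,  x(41) = 22.
Since x(41) = x(1) = 22, the sequence is periodic with period 40.
(2231 - 1) mod 40 = 30, so x(2231) = x(31) = 8.

8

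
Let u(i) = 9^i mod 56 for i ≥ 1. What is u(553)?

9

u(1) = 9; u(2) = 25; u(3) = 1; u(4) = 9.
Since u(4) = u(1) = 9, the sequence is periodic with period 3.
(553 - 1) mod 3 = 0, so u(553) = u(1) = 9.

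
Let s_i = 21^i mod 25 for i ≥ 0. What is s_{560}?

Listing terms: s_0 = 1; s_1 = 21; s_2 = 16; s_3 = 11; s_4 = 6; s_5 = 1.
Since s_5 = s_0 = 1, the sequence is periodic with period 5.
(560 - 0) mod 5 = 0, so s_{560} = s_0 = 1.

1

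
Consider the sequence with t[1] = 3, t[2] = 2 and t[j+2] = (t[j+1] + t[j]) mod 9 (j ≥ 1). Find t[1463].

4

We have t[1] = 3, t[2] = 2, t[3] = 5, t[4] = 7, t[5] = 3, t[6] = 1, t[7] = 4, t[8] = 5, t[9] = 0, t[10] = 5, t[11] = 5, t[12] = 1, t[13] = 6, t[14] = 7, t[15] = 4, t[16] = 2, t[17] = 6, t[18] = 8, t[19] = 5, t[20] = 4, t[21] = 0, t[22] = 4, t[23] = 4, t[24] = 8, t[25] = 3, t[26] = 2.
The sequence repeats with period 24.
(1463 - 1) mod 24 = 22, so t[1463] = t[23] = 4.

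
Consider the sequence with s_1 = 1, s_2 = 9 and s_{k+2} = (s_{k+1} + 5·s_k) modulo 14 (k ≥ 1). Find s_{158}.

Listing terms: s_1 = 1; s_2 = 9; s_3 = 0; s_4 = 3; s_5 = 3; s_6 = 4; s_7 = 5; s_8 = 11; s_9 = 8; s_{10} = 7; s_{11} = 5; s_{12} = 12; s_{13} = 9; s_{14} = 13; s_{15} = 2; s_{16} = 11; s_{17} = 7; s_{18} = 6; s_{19} = 13; s_{20} = 1; s_{21} = 10; s_{22} = 1; s_{23} = 9.
The sequence repeats with period 21.
So s_{158} = s_{1 + ((158-1) mod 21)} = s_{11} = 5.

5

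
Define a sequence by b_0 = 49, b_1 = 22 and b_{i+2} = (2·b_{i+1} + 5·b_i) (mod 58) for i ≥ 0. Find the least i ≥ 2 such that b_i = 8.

13

b_0 = 49,  b_1 = 22,  b_2 = 57,  b_3 = 50,  b_4 = 37,  b_5 = 34,  b_6 = 21,  b_7 = 38,  b_8 = 7,  b_9 = 30,  b_{10} = 37,  b_{11} = 50,  b_{12} = 53,  b_{13} = 8,  b_{14} = 49,  b_{15} = 22.
The sequence repeats with period 14.
The value 8 first appears (with i ≥ 2) at b_{13}.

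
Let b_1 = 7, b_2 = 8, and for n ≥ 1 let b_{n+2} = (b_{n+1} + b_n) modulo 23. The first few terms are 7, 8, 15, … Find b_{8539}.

Computing terms: b_1 = 7; b_2 = 8; b_3 = 15; b_4 = 0; b_5 = 15; b_6 = 15; b_7 = 7; b_8 = 22; b_9 = 6; b_{10} = 5; b_{11} = 11; b_{12} = 16; b_{13} = 4; b_{14} = 20; b_{15} = 1; b_{16} = 21; b_{17} = 22; b_{18} = 20; b_{19} = 19; b_{20} = 16; b_{21} = 12; b_{22} = 5; b_{23} = 17; b_{24} = 22; b_{25} = 16; b_{26} = 15; b_{27} = 8; b_{28} = 0; b_{29} = 8; b_{30} = 8; b_{31} = 16; b_{32} = 1; b_{33} = 17; b_{34} = 18; b_{35} = 12; b_{36} = 7; b_{37} = 19; b_{38} = 3; b_{39} = 22; b_{40} = 2; b_{41} = 1; b_{42} = 3; b_{43} = 4; b_{44} = 7; b_{45} = 11; b_{46} = 18; b_{47} = 6; b_{48} = 1; b_{49} = 7; b_{50} = 8.
Since (b_{49}, b_{50}) = (b_1, b_2) = (7, 8) (two consecutive terms determine the rest), the sequence is periodic with period 48.
(8539 - 1) mod 48 = 42, so b_{8539} = b_{43} = 4.

4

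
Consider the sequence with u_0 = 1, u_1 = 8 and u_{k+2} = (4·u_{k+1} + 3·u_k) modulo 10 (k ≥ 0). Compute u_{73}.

We have u_0 = 1; u_1 = 8; u_2 = 5; u_3 = 4; u_4 = 1; u_5 = 6; u_6 = 7; u_7 = 6; u_8 = 5; u_9 = 8; u_{10} = 7; u_{11} = 2; u_{12} = 9; u_{13} = 2; u_{14} = 5; u_{15} = 6; u_{16} = 9; u_{17} = 4; u_{18} = 3; u_{19} = 4; u_{20} = 5; u_{21} = 2; u_{22} = 3; u_{23} = 8; u_{24} = 1; u_{25} = 8.
The sequence repeats with period 24.
So u_{73} = u_{0 + ((73-0) mod 24)} = u_1 = 8.

8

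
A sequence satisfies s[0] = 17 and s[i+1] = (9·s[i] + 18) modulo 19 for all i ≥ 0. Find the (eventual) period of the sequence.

9

s[0] = 17, s[1] = 0, s[2] = 18, s[3] = 9, s[4] = 4, s[5] = 16, s[6] = 10, s[7] = 13, s[8] = 2, s[9] = 17.
The sequence repeats with period 9.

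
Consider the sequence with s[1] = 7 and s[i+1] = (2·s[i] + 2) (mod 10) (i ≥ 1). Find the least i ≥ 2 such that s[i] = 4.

3

Computing terms: s[1] = 7, s[2] = 6, s[3] = 4, s[4] = 0, s[5] = 2, s[6] = 6.
Since s[6] = s[2] = 6, the sequence is eventually periodic: after a pre-period of length 1 it cycles with period 4.
The value 4 first appears (with i ≥ 2) at s[3].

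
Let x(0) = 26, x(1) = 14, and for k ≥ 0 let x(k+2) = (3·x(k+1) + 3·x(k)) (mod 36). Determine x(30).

18

Listing terms: x(0) = 26, x(1) = 14, x(2) = 12, x(3) = 6, x(4) = 18, x(5) = 0, x(6) = 18, x(7) = 18, x(8) = 0.
Since (x(7), x(8)) = (x(4), x(5)) = (18, 0) (two consecutive terms determine the rest), the sequence is eventually periodic: after a pre-period of length 4 it cycles with period 3.
For k ≥ 4, x(k) depends only on (k - 4) mod 3. (30 - 4) mod 3 = 2, so x(30) = x(6) = 18.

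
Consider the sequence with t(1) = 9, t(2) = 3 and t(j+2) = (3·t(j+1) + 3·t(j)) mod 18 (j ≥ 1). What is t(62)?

9

Computing terms: t(1) = 9, t(2) = 3, t(3) = 0, t(4) = 9, t(5) = 9, t(6) = 0, t(7) = 9.
Since (t(6), t(7)) = (t(3), t(4)) = (0, 9) (two consecutive terms determine the rest), the sequence is eventually periodic: after a pre-period of length 2 it cycles with period 3.
For j ≥ 3, t(j) depends only on (j - 3) mod 3. (62 - 3) mod 3 = 2, so t(62) = t(5) = 9.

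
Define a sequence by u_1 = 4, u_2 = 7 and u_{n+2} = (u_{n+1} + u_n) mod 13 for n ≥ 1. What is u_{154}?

u_1 = 4, u_2 = 7, u_3 = 11, u_4 = 5, u_5 = 3, u_6 = 8, u_7 = 11, u_8 = 6, u_9 = 4, u_{10} = 10, u_{11} = 1, u_{12} = 11, u_{13} = 12, u_{14} = 10, u_{15} = 9, u_{16} = 6, u_{17} = 2, u_{18} = 8, u_{19} = 10, u_{20} = 5, u_{21} = 2, u_{22} = 7, u_{23} = 9, u_{24} = 3, u_{25} = 12, u_{26} = 2, u_{27} = 1, u_{28} = 3, u_{29} = 4, u_{30} = 7.
Since (u_{29}, u_{30}) = (u_1, u_2) = (4, 7) (two consecutive terms determine the rest), the sequence is periodic with period 28.
So u_{154} = u_{1 + ((154-1) mod 28)} = u_{14} = 10.

10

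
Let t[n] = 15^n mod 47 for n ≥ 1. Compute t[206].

t[1] = 15,  t[2] = 37,  t[3] = 38,  t[4] = 6,  t[5] = 43,  t[6] = 34,  t[7] = 40,  t[8] = 36,  t[9] = 23,  t[10] = 16,  t[11] = 5,  t[12] = 28,  t[13] = 44,  t[14] = 2,  t[15] = 30,  t[16] = 27,  t[17] = 29,  t[18] = 12,  t[19] = 39,  t[20] = 21,  t[21] = 33,  t[22] = 25,  t[23] = 46,  t[24] = 32,  t[25] = 10,  t[26] = 9,  t[27] = 41,  t[28] = 4,  t[29] = 13,  t[30] = 7,  t[31] = 11,  t[32] = 24,  t[33] = 31,  t[34] = 42,  t[35] = 19,  t[36] = 3,  t[37] = 45,  t[38] = 17,  t[39] = 20,  t[40] = 18,  t[41] = 35,  t[42] = 8,  t[43] = 26,  t[44] = 14,  t[45] = 22,  t[46] = 1,  t[47] = 15.
Since t[47] = t[1] = 15, the sequence is periodic with period 46.
(206 - 1) mod 46 = 21, so t[206] = t[22] = 25.

25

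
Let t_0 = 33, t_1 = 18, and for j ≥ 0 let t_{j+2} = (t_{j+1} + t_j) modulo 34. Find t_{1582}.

14

We have t_0 = 33,  t_1 = 18,  t_2 = 17,  t_3 = 1,  t_4 = 18,  t_5 = 19,  t_6 = 3,  t_7 = 22,  t_8 = 25,  t_9 = 13,  t_{10} = 4,  t_{11} = 17,  t_{12} = 21,  t_{13} = 4,  t_{14} = 25,  t_{15} = 29,  t_{16} = 20,  t_{17} = 15,  t_{18} = 1,  t_{19} = 16,  t_{20} = 17,  t_{21} = 33,  t_{22} = 16,  t_{23} = 15,  t_{24} = 31,  t_{25} = 12,  t_{26} = 9,  t_{27} = 21,  t_{28} = 30,  t_{29} = 17,  t_{30} = 13,  t_{31} = 30,  t_{32} = 9,  t_{33} = 5,  t_{34} = 14,  t_{35} = 19,  t_{36} = 33,  t_{37} = 18.
Since (t_{36}, t_{37}) = (t_0, t_1) = (33, 18) (two consecutive terms determine the rest), the sequence is periodic with period 36.
So t_{1582} = t_{0 + ((1582-0) mod 36)} = t_{34} = 14.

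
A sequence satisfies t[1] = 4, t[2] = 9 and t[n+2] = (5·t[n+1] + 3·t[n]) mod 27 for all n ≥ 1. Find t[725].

3

t[1] = 4; t[2] = 9; t[3] = 3; t[4] = 15; t[5] = 3; t[6] = 6; t[7] = 12; t[8] = 24; t[9] = 21; t[10] = 15; t[11] = 3.
Since (t[10], t[11]) = (t[4], t[5]) = (15, 3) (two consecutive terms determine the rest), the sequence is eventually periodic: after a pre-period of length 3 it cycles with period 6.
For n ≥ 4, t[n] depends only on (n - 4) mod 6. (725 - 4) mod 6 = 1, so t[725] = t[5] = 3.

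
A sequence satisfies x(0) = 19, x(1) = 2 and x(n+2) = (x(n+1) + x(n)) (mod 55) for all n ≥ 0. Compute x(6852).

x(0) = 19; x(1) = 2; x(2) = 21; x(3) = 23; x(4) = 44; x(5) = 12; x(6) = 1; x(7) = 13; x(8) = 14; x(9) = 27; x(10) = 41; x(11) = 13; x(12) = 54; x(13) = 12; x(14) = 11; x(15) = 23; x(16) = 34; x(17) = 2; x(18) = 36; x(19) = 38; x(20) = 19; x(21) = 2.
The sequence repeats with period 20.
So x(6852) = x(0 + ((6852-0) mod 20)) = x(12) = 54.

54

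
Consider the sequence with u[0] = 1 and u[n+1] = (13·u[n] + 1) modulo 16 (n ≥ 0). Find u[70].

3

We have u[0] = 1; u[1] = 14; u[2] = 7; u[3] = 12; u[4] = 13; u[5] = 10; u[6] = 3; u[7] = 8; u[8] = 9; u[9] = 6; u[10] = 15; u[11] = 4; u[12] = 5; u[13] = 2; u[14] = 11; u[15] = 0; u[16] = 1.
Since u[16] = u[0] = 1, the sequence is periodic with period 16.
(70 - 0) mod 16 = 6, so u[70] = u[6] = 3.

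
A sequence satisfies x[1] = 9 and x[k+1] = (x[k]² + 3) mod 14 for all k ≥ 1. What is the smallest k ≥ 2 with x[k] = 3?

3

Computing terms: x[1] = 9; x[2] = 0; x[3] = 3; x[4] = 12; x[5] = 7; x[6] = 10; x[7] = 5; x[8] = 0.
Since x[8] = x[2] = 0, the sequence is eventually periodic: after a pre-period of length 1 it cycles with period 6.
The value 3 first appears (with k ≥ 2) at x[3].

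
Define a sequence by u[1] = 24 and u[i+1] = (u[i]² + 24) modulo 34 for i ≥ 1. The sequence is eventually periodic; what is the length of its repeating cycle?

3

u[1] = 24,  u[2] = 22,  u[3] = 32,  u[4] = 28,  u[5] = 26,  u[6] = 20,  u[7] = 16,  u[8] = 8,  u[9] = 20.
Since u[9] = u[6] = 20, the sequence is eventually periodic: after a pre-period of length 5 it cycles with period 3.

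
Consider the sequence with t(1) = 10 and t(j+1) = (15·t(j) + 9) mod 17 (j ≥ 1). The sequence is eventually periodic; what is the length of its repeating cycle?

We have t(1) = 10; t(2) = 6; t(3) = 14; t(4) = 15; t(5) = 13; t(6) = 0; t(7) = 9; t(8) = 8; t(9) = 10.
Since t(9) = t(1) = 10, the sequence is periodic with period 8.

8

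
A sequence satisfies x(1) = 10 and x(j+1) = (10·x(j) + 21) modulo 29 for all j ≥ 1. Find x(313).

23

We have x(1) = 10; x(2) = 5; x(3) = 13; x(4) = 6; x(5) = 23; x(6) = 19; x(7) = 8; x(8) = 14; x(9) = 16; x(10) = 7; x(11) = 4; x(12) = 3; x(13) = 22; x(14) = 9; x(15) = 24; x(16) = 0; x(17) = 21; x(18) = 28; x(19) = 11; x(20) = 15; x(21) = 26; x(22) = 20; x(23) = 18; x(24) = 27; x(25) = 1; x(26) = 2; x(27) = 12; x(28) = 25; x(29) = 10.
The sequence repeats with period 28.
(313 - 1) mod 28 = 4, so x(313) = x(5) = 23.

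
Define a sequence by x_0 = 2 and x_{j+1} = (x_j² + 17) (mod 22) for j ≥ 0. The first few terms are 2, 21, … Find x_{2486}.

10

We have x_0 = 2; x_1 = 21; x_2 = 18; x_3 = 11; x_4 = 6; x_5 = 9; x_6 = 10; x_7 = 7; x_8 = 0; x_9 = 17; x_{10} = 20; x_{11} = 21.
Since x_{11} = x_1 = 21, the sequence is eventually periodic: after a pre-period of length 1 it cycles with period 10.
For j ≥ 1, x_j depends only on (j - 1) mod 10. (2486 - 1) mod 10 = 5, so x_{2486} = x_6 = 10.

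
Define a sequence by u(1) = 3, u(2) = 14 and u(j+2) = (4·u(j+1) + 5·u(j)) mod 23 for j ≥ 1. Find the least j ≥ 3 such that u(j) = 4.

18

u(1) = 3, u(2) = 14, u(3) = 2, u(4) = 9, u(5) = 0, u(6) = 22, u(7) = 19, u(8) = 2, u(9) = 11, u(10) = 8, u(11) = 18, u(12) = 20, u(13) = 9, u(14) = 21, u(15) = 14, u(16) = 0, u(17) = 1, u(18) = 4, u(19) = 21, u(20) = 12, u(21) = 15, u(22) = 5, u(23) = 3, u(24) = 14.
The sequence repeats with period 22.
The value 4 first appears (with j ≥ 3) at u(18).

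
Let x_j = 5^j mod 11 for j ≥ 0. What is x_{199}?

9

Listing terms: x_0 = 1; x_1 = 5; x_2 = 3; x_3 = 4; x_4 = 9; x_5 = 1.
Since x_5 = x_0 = 1, the sequence is periodic with period 5.
(199 - 0) mod 5 = 4, so x_{199} = x_4 = 9.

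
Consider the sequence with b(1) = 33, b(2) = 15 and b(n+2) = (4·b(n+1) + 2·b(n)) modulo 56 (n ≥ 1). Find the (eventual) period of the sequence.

48

Computing terms: b(1) = 33; b(2) = 15; b(3) = 14; b(4) = 30; b(5) = 36; b(6) = 36; b(7) = 48; b(8) = 40; b(9) = 32; b(10) = 40; b(11) = 0; b(12) = 24; b(13) = 40; b(14) = 40; b(15) = 16; b(16) = 32; b(17) = 48; b(18) = 32; b(19) = 0; b(20) = 8; b(21) = 32; b(22) = 32; b(23) = 24; b(24) = 48; b(25) = 16; b(26) = 48; b(27) = 0; b(28) = 40; b(29) = 48; b(30) = 48; b(31) = 8; b(32) = 16; b(33) = 24; b(34) = 16; b(35) = 0; b(36) = 32; b(37) = 16; b(38) = 16; b(39) = 40; b(40) = 24; b(41) = 8; b(42) = 24; b(43) = 0; b(44) = 48; b(45) = 24; b(46) = 24; b(47) = 32; b(48) = 8; b(49) = 40; b(50) = 8; b(51) = 0; b(52) = 16; b(53) = 8; b(54) = 8; b(55) = 48; b(56) = 40.
Since (b(55), b(56)) = (b(7), b(8)) = (48, 40) (two consecutive terms determine the rest), the sequence is eventually periodic: after a pre-period of length 6 it cycles with period 48.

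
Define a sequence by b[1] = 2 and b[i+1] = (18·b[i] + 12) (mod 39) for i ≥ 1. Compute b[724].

24

Computing terms: b[1] = 2,  b[2] = 9,  b[3] = 18,  b[4] = 24,  b[5] = 15,  b[6] = 9.
Since b[6] = b[2] = 9, the sequence is eventually periodic: after a pre-period of length 1 it cycles with period 4.
For i ≥ 2, b[i] depends only on (i - 2) mod 4. (724 - 2) mod 4 = 2, so b[724] = b[4] = 24.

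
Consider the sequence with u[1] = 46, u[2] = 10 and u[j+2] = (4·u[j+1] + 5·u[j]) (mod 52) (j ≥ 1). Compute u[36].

We have u[1] = 46,  u[2] = 10,  u[3] = 10,  u[4] = 38,  u[5] = 46,  u[6] = 10.
Since (u[5], u[6]) = (u[1], u[2]) = (46, 10) (two consecutive terms determine the rest), the sequence is periodic with period 4.
(36 - 1) mod 4 = 3, so u[36] = u[4] = 38.

38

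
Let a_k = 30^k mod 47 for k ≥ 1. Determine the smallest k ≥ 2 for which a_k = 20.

a_1 = 30, a_2 = 7, a_3 = 22, a_4 = 2, a_5 = 13, a_6 = 14, a_7 = 44, a_8 = 4, a_9 = 26, a_{10} = 28, a_{11} = 41, a_{12} = 8, a_{13} = 5, a_{14} = 9, a_{15} = 35, a_{16} = 16, a_{17} = 10, a_{18} = 18, a_{19} = 23, a_{20} = 32, a_{21} = 20, a_{22} = 36, a_{23} = 46, a_{24} = 17, a_{25} = 40, a_{26} = 25, a_{27} = 45, a_{28} = 34, a_{29} = 33, a_{30} = 3, a_{31} = 43, a_{32} = 21, a_{33} = 19, a_{34} = 6, a_{35} = 39, a_{36} = 42, a_{37} = 38, a_{38} = 12, a_{39} = 31, a_{40} = 37, a_{41} = 29, a_{42} = 24, a_{43} = 15, a_{44} = 27, a_{45} = 11, a_{46} = 1, a_{47} = 30.
The sequence repeats with period 46.
The value 20 first appears (with k ≥ 2) at a_{21}.

21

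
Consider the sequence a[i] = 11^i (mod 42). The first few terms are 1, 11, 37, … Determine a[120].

1

We have a[0] = 1,  a[1] = 11,  a[2] = 37,  a[3] = 29,  a[4] = 25,  a[5] = 23,  a[6] = 1.
Since a[6] = a[0] = 1, the sequence is periodic with period 6.
(120 - 0) mod 6 = 0, so a[120] = a[0] = 1.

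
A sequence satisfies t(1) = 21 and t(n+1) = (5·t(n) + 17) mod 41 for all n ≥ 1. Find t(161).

21

Listing terms: t(1) = 21,  t(2) = 40,  t(3) = 12,  t(4) = 36,  t(5) = 33,  t(6) = 18,  t(7) = 25,  t(8) = 19,  t(9) = 30,  t(10) = 3,  t(11) = 32,  t(12) = 13,  t(13) = 0,  t(14) = 17,  t(15) = 20,  t(16) = 35,  t(17) = 28,  t(18) = 34,  t(19) = 23,  t(20) = 9,  t(21) = 21.
Since t(21) = t(1) = 21, the sequence is periodic with period 20.
(161 - 1) mod 20 = 0, so t(161) = t(1) = 21.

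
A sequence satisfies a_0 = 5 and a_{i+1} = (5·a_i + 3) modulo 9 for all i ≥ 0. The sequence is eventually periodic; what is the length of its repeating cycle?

6

We have a_0 = 5, a_1 = 1, a_2 = 8, a_3 = 7, a_4 = 2, a_5 = 4, a_6 = 5.
The sequence repeats with period 6.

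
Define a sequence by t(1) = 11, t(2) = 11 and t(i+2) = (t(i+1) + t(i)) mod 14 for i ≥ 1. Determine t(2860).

9

Listing terms: t(1) = 11,  t(2) = 11,  t(3) = 8,  t(4) = 5,  t(5) = 13,  t(6) = 4,  t(7) = 3,  t(8) = 7,  t(9) = 10,  t(10) = 3,  t(11) = 13,  t(12) = 2,  t(13) = 1,  t(14) = 3,  t(15) = 4,  t(16) = 7,  t(17) = 11,  t(18) = 4,  t(19) = 1,  t(20) = 5,  t(21) = 6,  t(22) = 11,  t(23) = 3,  t(24) = 0,  t(25) = 3,  t(26) = 3,  t(27) = 6,  t(28) = 9,  t(29) = 1,  t(30) = 10,  t(31) = 11,  t(32) = 7,  t(33) = 4,  t(34) = 11,  t(35) = 1,  t(36) = 12,  t(37) = 13,  t(38) = 11,  t(39) = 10,  t(40) = 7,  t(41) = 3,  t(42) = 10,  t(43) = 13,  t(44) = 9,  t(45) = 8,  t(46) = 3,  t(47) = 11,  t(48) = 0,  t(49) = 11,  t(50) = 11.
The sequence repeats with period 48.
So t(2860) = t(1 + ((2860-1) mod 48)) = t(28) = 9.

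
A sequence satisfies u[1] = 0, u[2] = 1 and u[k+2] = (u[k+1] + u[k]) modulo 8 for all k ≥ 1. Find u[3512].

Listing terms: u[1] = 0; u[2] = 1; u[3] = 1; u[4] = 2; u[5] = 3; u[6] = 5; u[7] = 0; u[8] = 5; u[9] = 5; u[10] = 2; u[11] = 7; u[12] = 1; u[13] = 0; u[14] = 1.
The sequence repeats with period 12.
(3512 - 1) mod 12 = 7, so u[3512] = u[8] = 5.

5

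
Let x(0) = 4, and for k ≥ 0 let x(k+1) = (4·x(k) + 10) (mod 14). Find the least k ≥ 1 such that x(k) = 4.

Listing terms: x(0) = 4; x(1) = 12; x(2) = 2; x(3) = 4.
The sequence repeats with period 3.
The value 4 next appears (with k ≥ 1) at x(3).

3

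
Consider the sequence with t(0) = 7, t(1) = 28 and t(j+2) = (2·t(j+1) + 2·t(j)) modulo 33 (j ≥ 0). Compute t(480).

Listing terms: t(0) = 7, t(1) = 28, t(2) = 4, t(3) = 31, t(4) = 4, t(5) = 4, t(6) = 16, t(7) = 7, t(8) = 13, t(9) = 7, t(10) = 7, t(11) = 28.
The sequence repeats with period 10.
So t(480) = t(0 + ((480-0) mod 10)) = t(0) = 7.

7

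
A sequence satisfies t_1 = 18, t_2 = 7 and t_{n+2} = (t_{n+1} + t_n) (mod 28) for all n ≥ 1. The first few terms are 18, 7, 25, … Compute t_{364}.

24

Computing terms: t_1 = 18,  t_2 = 7,  t_3 = 25,  t_4 = 4,  t_5 = 1,  t_6 = 5,  t_7 = 6,  t_8 = 11,  t_9 = 17,  t_{10} = 0,  t_{11} = 17,  t_{12} = 17,  t_{13} = 6,  t_{14} = 23,  t_{15} = 1,  t_{16} = 24,  t_{17} = 25,  t_{18} = 21,  t_{19} = 18,  t_{20} = 11,  t_{21} = 1,  t_{22} = 12,  t_{23} = 13,  t_{24} = 25,  t_{25} = 10,  t_{26} = 7,  t_{27} = 17,  t_{28} = 24,  t_{29} = 13,  t_{30} = 9,  t_{31} = 22,  t_{32} = 3,  t_{33} = 25,  t_{34} = 0,  t_{35} = 25,  t_{36} = 25,  t_{37} = 22,  t_{38} = 19,  t_{39} = 13,  t_{40} = 4,  t_{41} = 17,  t_{42} = 21,  t_{43} = 10,  t_{44} = 3,  t_{45} = 13,  t_{46} = 16,  t_{47} = 1,  t_{48} = 17,  t_{49} = 18,  t_{50} = 7.
The sequence repeats with period 48.
(364 - 1) mod 48 = 27, so t_{364} = t_{28} = 24.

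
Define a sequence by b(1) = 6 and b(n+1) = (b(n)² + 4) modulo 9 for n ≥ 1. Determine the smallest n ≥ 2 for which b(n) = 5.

b(1) = 6,  b(2) = 4,  b(3) = 2,  b(4) = 8,  b(5) = 5,  b(6) = 2.
Since b(6) = b(3) = 2, the sequence is eventually periodic: after a pre-period of length 2 it cycles with period 3.
The value 5 first appears (with n ≥ 2) at b(5).

5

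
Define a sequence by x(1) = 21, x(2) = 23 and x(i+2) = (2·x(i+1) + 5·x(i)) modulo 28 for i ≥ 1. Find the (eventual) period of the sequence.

24

x(1) = 21,  x(2) = 23,  x(3) = 11,  x(4) = 25,  x(5) = 21,  x(6) = 27,  x(7) = 19,  x(8) = 5,  x(9) = 21,  x(10) = 11,  x(11) = 15,  x(12) = 1,  x(13) = 21,  x(14) = 19,  x(15) = 3,  x(16) = 17,  x(17) = 21,  x(18) = 15,  x(19) = 23,  x(20) = 9,  x(21) = 21,  x(22) = 3,  x(23) = 27,  x(24) = 13,  x(25) = 21,  x(26) = 23.
Since (x(25), x(26)) = (x(1), x(2)) = (21, 23) (two consecutive terms determine the rest), the sequence is periodic with period 24.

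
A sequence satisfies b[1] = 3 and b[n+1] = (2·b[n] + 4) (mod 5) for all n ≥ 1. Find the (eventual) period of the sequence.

We have b[1] = 3; b[2] = 0; b[3] = 4; b[4] = 2; b[5] = 3.
The sequence repeats with period 4.

4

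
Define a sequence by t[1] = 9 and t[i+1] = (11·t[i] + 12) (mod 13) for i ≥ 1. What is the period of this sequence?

12

Computing terms: t[1] = 9; t[2] = 7; t[3] = 11; t[4] = 3; t[5] = 6; t[6] = 0; t[7] = 12; t[8] = 1; t[9] = 10; t[10] = 5; t[11] = 2; t[12] = 8; t[13] = 9.
The sequence repeats with period 12.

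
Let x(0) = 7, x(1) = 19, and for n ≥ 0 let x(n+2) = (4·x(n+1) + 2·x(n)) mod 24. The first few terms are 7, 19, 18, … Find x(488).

Computing terms: x(0) = 7; x(1) = 19; x(2) = 18; x(3) = 14; x(4) = 20; x(5) = 12; x(6) = 16; x(7) = 16; x(8) = 0; x(9) = 8; x(10) = 8; x(11) = 0; x(12) = 16; x(13) = 16.
Since (x(12), x(13)) = (x(6), x(7)) = (16, 16) (two consecutive terms determine the rest), the sequence is eventually periodic: after a pre-period of length 6 it cycles with period 6.
For n ≥ 6, x(n) depends only on (n - 6) mod 6. (488 - 6) mod 6 = 2, so x(488) = x(8) = 0.

0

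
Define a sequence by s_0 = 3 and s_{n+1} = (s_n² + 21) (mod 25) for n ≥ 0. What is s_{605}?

21

Listing terms: s_0 = 3; s_1 = 5; s_2 = 21; s_3 = 12; s_4 = 15; s_5 = 21.
Since s_5 = s_2 = 21, the sequence is eventually periodic: after a pre-period of length 2 it cycles with period 3.
For n ≥ 2, s_n depends only on (n - 2) mod 3. (605 - 2) mod 3 = 0, so s_{605} = s_2 = 21.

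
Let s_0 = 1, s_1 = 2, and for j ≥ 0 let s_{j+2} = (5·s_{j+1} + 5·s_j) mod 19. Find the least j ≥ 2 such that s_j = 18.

Computing terms: s_0 = 1, s_1 = 2, s_2 = 15, s_3 = 9, s_4 = 6, s_5 = 18, s_6 = 6, s_7 = 6, s_8 = 3, s_9 = 7, s_{10} = 12, s_{11} = 0, s_{12} = 3, s_{13} = 15, s_{14} = 14, s_{15} = 12, s_{16} = 16, s_{17} = 7, s_{18} = 1, s_{19} = 2.
The sequence repeats with period 18.
The value 18 first appears (with j ≥ 2) at s_5.

5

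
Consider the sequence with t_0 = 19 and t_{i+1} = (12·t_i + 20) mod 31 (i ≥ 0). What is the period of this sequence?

30

We have t_0 = 19,  t_1 = 0,  t_2 = 20,  t_3 = 12,  t_4 = 9,  t_5 = 4,  t_6 = 6,  t_7 = 30,  t_8 = 8,  t_9 = 23,  t_{10} = 17,  t_{11} = 7,  t_{12} = 11,  t_{13} = 28,  t_{14} = 15,  t_{15} = 14,  t_{16} = 2,  t_{17} = 13,  t_{18} = 21,  t_{19} = 24,  t_{20} = 29,  t_{21} = 27,  t_{22} = 3,  t_{23} = 25,  t_{24} = 10,  t_{25} = 16,  t_{26} = 26,  t_{27} = 22,  t_{28} = 5,  t_{29} = 18,  t_{30} = 19.
Since t_{30} = t_0 = 19, the sequence is periodic with period 30.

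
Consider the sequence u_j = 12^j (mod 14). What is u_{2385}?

6

We have u_0 = 1; u_1 = 12; u_2 = 4; u_3 = 6; u_4 = 2; u_5 = 10; u_6 = 8; u_7 = 12.
Since u_7 = u_1 = 12, the sequence is eventually periodic: after a pre-period of length 1 it cycles with period 6.
For j ≥ 1, u_j depends only on (j - 1) mod 6. (2385 - 1) mod 6 = 2, so u_{2385} = u_3 = 6.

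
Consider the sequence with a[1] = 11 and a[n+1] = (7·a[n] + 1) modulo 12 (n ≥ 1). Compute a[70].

2

We have a[1] = 11,  a[2] = 6,  a[3] = 7,  a[4] = 2,  a[5] = 3,  a[6] = 10,  a[7] = 11.
Since a[7] = a[1] = 11, the sequence is periodic with period 6.
So a[70] = a[1 + ((70-1) mod 6)] = a[4] = 2.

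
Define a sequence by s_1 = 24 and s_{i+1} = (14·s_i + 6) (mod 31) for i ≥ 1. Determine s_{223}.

27

Computing terms: s_1 = 24; s_2 = 1; s_3 = 20; s_4 = 7; s_5 = 11; s_6 = 5; s_7 = 14; s_8 = 16; s_9 = 13; s_{10} = 2; s_{11} = 3; s_{12} = 17; s_{13} = 27; s_{14} = 12; s_{15} = 19; s_{16} = 24.
Since s_{16} = s_1 = 24, the sequence is periodic with period 15.
So s_{223} = s_{1 + ((223-1) mod 15)} = s_{13} = 27.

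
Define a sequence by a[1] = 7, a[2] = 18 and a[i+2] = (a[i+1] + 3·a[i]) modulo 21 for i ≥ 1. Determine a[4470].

a[1] = 7,  a[2] = 18,  a[3] = 18,  a[4] = 9,  a[5] = 0,  a[6] = 6,  a[7] = 6,  a[8] = 3,  a[9] = 0,  a[10] = 9,  a[11] = 9,  a[12] = 15,  a[13] = 0,  a[14] = 3,  a[15] = 3,  a[16] = 12,  a[17] = 0,  a[18] = 15,  a[19] = 15,  a[20] = 18,  a[21] = 0,  a[22] = 12,  a[23] = 12,  a[24] = 6,  a[25] = 0,  a[26] = 18,  a[27] = 18.
Since (a[26], a[27]) = (a[2], a[3]) = (18, 18) (two consecutive terms determine the rest), the sequence is eventually periodic: after a pre-period of length 1 it cycles with period 24.
For i ≥ 2, a[i] depends only on (i - 2) mod 24. (4470 - 2) mod 24 = 4, so a[4470] = a[6] = 6.

6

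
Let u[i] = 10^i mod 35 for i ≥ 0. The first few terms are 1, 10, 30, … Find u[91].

10

We have u[0] = 1, u[1] = 10, u[2] = 30, u[3] = 20, u[4] = 25, u[5] = 5, u[6] = 15, u[7] = 10.
Since u[7] = u[1] = 10, the sequence is eventually periodic: after a pre-period of length 1 it cycles with period 6.
For i ≥ 1, u[i] depends only on (i - 1) mod 6. (91 - 1) mod 6 = 0, so u[91] = u[1] = 10.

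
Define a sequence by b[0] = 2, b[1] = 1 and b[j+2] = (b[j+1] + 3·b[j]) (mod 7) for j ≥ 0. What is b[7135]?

Computing terms: b[0] = 2, b[1] = 1, b[2] = 0, b[3] = 3, b[4] = 3, b[5] = 5, b[6] = 0, b[7] = 1, b[8] = 1, b[9] = 4, b[10] = 0, b[11] = 5, b[12] = 5, b[13] = 6, b[14] = 0, b[15] = 4, b[16] = 4, b[17] = 2, b[18] = 0, b[19] = 6, b[20] = 6, b[21] = 3, b[22] = 0, b[23] = 2, b[24] = 2, b[25] = 1.
Since (b[24], b[25]) = (b[0], b[1]) = (2, 1) (two consecutive terms determine the rest), the sequence is periodic with period 24.
(7135 - 0) mod 24 = 7, so b[7135] = b[7] = 1.

1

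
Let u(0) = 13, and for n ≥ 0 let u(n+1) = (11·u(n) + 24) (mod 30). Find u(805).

23

Listing terms: u(0) = 13; u(1) = 17; u(2) = 1; u(3) = 5; u(4) = 19; u(5) = 23; u(6) = 7; u(7) = 11; u(8) = 25; u(9) = 29; u(10) = 13.
Since u(10) = u(0) = 13, the sequence is periodic with period 10.
(805 - 0) mod 10 = 5, so u(805) = u(5) = 23.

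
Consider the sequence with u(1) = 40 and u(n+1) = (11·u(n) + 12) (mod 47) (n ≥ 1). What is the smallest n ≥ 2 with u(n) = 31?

Listing terms: u(1) = 40,  u(2) = 29,  u(3) = 2,  u(4) = 34,  u(5) = 10,  u(6) = 28,  u(7) = 38,  u(8) = 7,  u(9) = 42,  u(10) = 4,  u(11) = 9,  u(12) = 17,  u(13) = 11,  u(14) = 39,  u(15) = 18,  u(16) = 22,  u(17) = 19,  u(18) = 33,  u(19) = 46,  u(20) = 1,  u(21) = 23,  u(22) = 30,  u(23) = 13,  u(24) = 14,  u(25) = 25,  u(26) = 5,  u(27) = 20,  u(28) = 44,  u(29) = 26,  u(30) = 16,  u(31) = 0,  u(32) = 12,  u(33) = 3,  u(34) = 45,  u(35) = 37,  u(36) = 43,  u(37) = 15,  u(38) = 36,  u(39) = 32,  u(40) = 35,  u(41) = 21,  u(42) = 8,  u(43) = 6,  u(44) = 31,  u(45) = 24,  u(46) = 41,  u(47) = 40.
The sequence repeats with period 46.
The value 31 first appears (with n ≥ 2) at u(44).

44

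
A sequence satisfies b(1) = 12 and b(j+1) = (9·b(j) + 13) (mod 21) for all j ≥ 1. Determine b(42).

10

Listing terms: b(1) = 12, b(2) = 16, b(3) = 10, b(4) = 19, b(5) = 16.
Since b(5) = b(2) = 16, the sequence is eventually periodic: after a pre-period of length 1 it cycles with period 3.
For j ≥ 2, b(j) depends only on (j - 2) mod 3. (42 - 2) mod 3 = 1, so b(42) = b(3) = 10.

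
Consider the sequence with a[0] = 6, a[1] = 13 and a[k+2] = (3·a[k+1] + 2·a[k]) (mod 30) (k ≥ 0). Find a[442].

27

We have a[0] = 6, a[1] = 13, a[2] = 21, a[3] = 29, a[4] = 9, a[5] = 25, a[6] = 3, a[7] = 29, a[8] = 3, a[9] = 7, a[10] = 27, a[11] = 5, a[12] = 9, a[13] = 7, a[14] = 9, a[15] = 11, a[16] = 21, a[17] = 25, a[18] = 27, a[19] = 11, a[20] = 27, a[21] = 13, a[22] = 3, a[23] = 5, a[24] = 21, a[25] = 13, a[26] = 21.
Since (a[25], a[26]) = (a[1], a[2]) = (13, 21) (two consecutive terms determine the rest), the sequence is eventually periodic: after a pre-period of length 1 it cycles with period 24.
For k ≥ 1, a[k] depends only on (k - 1) mod 24. (442 - 1) mod 24 = 9, so a[442] = a[10] = 27.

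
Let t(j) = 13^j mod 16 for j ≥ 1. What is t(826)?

9

We have t(1) = 13,  t(2) = 9,  t(3) = 5,  t(4) = 1,  t(5) = 13.
Since t(5) = t(1) = 13, the sequence is periodic with period 4.
(826 - 1) mod 4 = 1, so t(826) = t(2) = 9.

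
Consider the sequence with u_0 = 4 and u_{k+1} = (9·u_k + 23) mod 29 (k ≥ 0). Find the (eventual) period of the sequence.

14

Listing terms: u_0 = 4, u_1 = 1, u_2 = 3, u_3 = 21, u_4 = 9, u_5 = 17, u_6 = 2, u_7 = 12, u_8 = 15, u_9 = 13, u_{10} = 24, u_{11} = 7, u_{12} = 28, u_{13} = 14, u_{14} = 4.
Since u_{14} = u_0 = 4, the sequence is periodic with period 14.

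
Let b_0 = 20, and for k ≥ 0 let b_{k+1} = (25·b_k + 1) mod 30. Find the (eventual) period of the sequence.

We have b_0 = 20, b_1 = 21, b_2 = 16, b_3 = 11, b_4 = 6, b_5 = 1, b_6 = 26, b_7 = 21.
Since b_7 = b_1 = 21, the sequence is eventually periodic: after a pre-period of length 1 it cycles with period 6.

6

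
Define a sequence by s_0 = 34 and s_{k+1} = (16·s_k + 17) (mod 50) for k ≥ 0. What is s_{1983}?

15

Computing terms: s_0 = 34; s_1 = 11; s_2 = 43; s_3 = 5; s_4 = 47; s_5 = 19; s_6 = 21; s_7 = 3; s_8 = 15; s_9 = 7; s_{10} = 29; s_{11} = 31; s_{12} = 13; s_{13} = 25; s_{14} = 17; s_{15} = 39; s_{16} = 41; s_{17} = 23; s_{18} = 35; s_{19} = 27; s_{20} = 49; s_{21} = 1; s_{22} = 33; s_{23} = 45; s_{24} = 37; s_{25} = 9; s_{26} = 11.
Since s_{26} = s_1 = 11, the sequence is eventually periodic: after a pre-period of length 1 it cycles with period 25.
For k ≥ 1, s_k depends only on (k - 1) mod 25. (1983 - 1) mod 25 = 7, so s_{1983} = s_8 = 15.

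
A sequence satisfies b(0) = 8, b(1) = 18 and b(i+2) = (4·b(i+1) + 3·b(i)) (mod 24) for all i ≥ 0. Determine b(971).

6

We have b(0) = 8,  b(1) = 18,  b(2) = 0,  b(3) = 6,  b(4) = 0,  b(5) = 18,  b(6) = 0.
Since (b(5), b(6)) = (b(1), b(2)) = (18, 0) (two consecutive terms determine the rest), the sequence is eventually periodic: after a pre-period of length 1 it cycles with period 4.
For i ≥ 1, b(i) depends only on (i - 1) mod 4. (971 - 1) mod 4 = 2, so b(971) = b(3) = 6.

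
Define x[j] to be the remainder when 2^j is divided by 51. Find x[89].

Computing terms: x[1] = 2; x[2] = 4; x[3] = 8; x[4] = 16; x[5] = 32; x[6] = 13; x[7] = 26; x[8] = 1; x[9] = 2.
Since x[9] = x[1] = 2, the sequence is periodic with period 8.
(89 - 1) mod 8 = 0, so x[89] = x[1] = 2.

2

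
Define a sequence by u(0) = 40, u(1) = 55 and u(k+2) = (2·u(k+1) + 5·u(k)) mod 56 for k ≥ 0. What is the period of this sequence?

Listing terms: u(0) = 40; u(1) = 55; u(2) = 30; u(3) = 55; u(4) = 36; u(5) = 11; u(6) = 34; u(7) = 11; u(8) = 24; u(9) = 47; u(10) = 46; u(11) = 47; u(12) = 44; u(13) = 43; u(14) = 26; u(15) = 43; u(16) = 48; u(17) = 31; u(18) = 22; u(19) = 31; u(20) = 4; u(21) = 51; u(22) = 10; u(23) = 51; u(24) = 40; u(25) = 55.
The sequence repeats with period 24.

24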